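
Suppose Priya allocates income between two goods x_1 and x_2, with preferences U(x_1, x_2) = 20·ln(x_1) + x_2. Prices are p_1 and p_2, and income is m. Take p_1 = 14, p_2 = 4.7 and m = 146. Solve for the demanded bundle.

x_1* = 6.7143, x_2* = 11.0638

Set MRS = p_1/p_2: (20/x_1)/1 = p_1/p_2.
So x_1*(p_1,p_2) = 20·p_2/p_1, independent of income; and x_2* = (m − 20·p_2)/p_2.
At the given prices: x_1* = 20·4.7/14 = 6.7143, and x_2* = 11.0638.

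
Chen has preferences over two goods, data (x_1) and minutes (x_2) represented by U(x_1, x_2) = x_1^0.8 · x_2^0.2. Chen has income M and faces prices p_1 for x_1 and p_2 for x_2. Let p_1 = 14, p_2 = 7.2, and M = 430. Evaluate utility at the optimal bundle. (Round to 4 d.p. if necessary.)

V = 21.2705

MU_x_1/MU_x_2 = (0.8·x_2)/(0.2·x_1); tangency sets this equal to p_1/p_2.
Rearranging, p_2·x_2 = (1/4)·p_1·x_1. Substituting into the budget gives p_1·x_1·(1 + (1/4)) = M.
Demand: x_1*(p_1,p_2,M) = 0.8·M/p_1 and x_2* = 0.2·M/p_2.
At p_1=14, p_2=7.2, M=430: x_1* = 0.8·430/14 = 24.5714, x_2* = 11.9444.
Utility at the optimum: U(24.5714, 11.9444) = 21.2705.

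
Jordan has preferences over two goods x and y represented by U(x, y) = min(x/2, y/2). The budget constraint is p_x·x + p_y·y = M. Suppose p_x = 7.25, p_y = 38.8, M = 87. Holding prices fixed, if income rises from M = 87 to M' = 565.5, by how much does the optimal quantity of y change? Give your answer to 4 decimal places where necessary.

Leontief preferences: the optimum is at the kink where x/2 = y/2, i.e. y = x.
Budget: p_x·x + p_y·x = M, so (2·p_x + 2·p_y)·x = 2·M.
Demand: x*(p_x,p_y,M) = 2·M/(2·p_x + 2·p_y), y* = 2·M/(2·p_x + 2·p_y).
Here 2·7.25 + 2·38.8 = 92.1, giving y* = 1.8893.
At M' = 565.5: y* = 12.2801. Change: 12.2801 − 1.8893 = 10.3909.

Δy* = 10.3909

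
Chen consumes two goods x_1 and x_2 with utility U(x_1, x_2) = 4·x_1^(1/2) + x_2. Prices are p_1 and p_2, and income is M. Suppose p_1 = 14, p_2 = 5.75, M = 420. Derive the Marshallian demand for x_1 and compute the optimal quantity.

x_1* = 0.6747

Solve: √x_1 = 2·p_2/p_1, so x_1*(p_1,p_2) = (2·p_2/p_1)², and x_2* = (M − p_1·x_1*)/p_2.
Plugging in: x_1* = (2·5.75/14)² = 0.6747.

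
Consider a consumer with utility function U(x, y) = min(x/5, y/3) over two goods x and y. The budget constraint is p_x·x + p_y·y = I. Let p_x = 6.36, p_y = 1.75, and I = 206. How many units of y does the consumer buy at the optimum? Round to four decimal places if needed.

y* = 16.6802

Demand: x*(p_x,p_y,I) = 5·I/(5·p_x + 3·p_y), y* = 3·I/(5·p_x + 3·p_y).
Here 5·6.36 + 3·1.75 = 37.05, giving y* = 16.6802.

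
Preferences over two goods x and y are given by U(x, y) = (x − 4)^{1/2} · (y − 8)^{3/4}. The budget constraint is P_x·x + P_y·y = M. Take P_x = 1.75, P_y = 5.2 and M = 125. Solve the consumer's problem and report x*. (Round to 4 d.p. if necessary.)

After buying the subsistence bundle (4, 8), a share 0.4 of the remaining income goes to x: x* = 4 + 0.4·(M − 4P_x − 8P_y)/P_x.
Discretionary income = 125 − 4·1.75 − 8·5.2 = 76.4; x* = 4 + 0.4·76.4/1.75 = 21.4629.

x* = 21.4629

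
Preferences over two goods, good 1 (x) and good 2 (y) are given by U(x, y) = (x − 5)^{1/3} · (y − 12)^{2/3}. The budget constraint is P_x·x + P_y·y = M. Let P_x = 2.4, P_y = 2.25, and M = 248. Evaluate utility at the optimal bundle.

Substituting into the budget: x* = 5 + 1/3·(M − 5·P_x − 12·P_y)/P_x, and y* = 12 + 2/3·(…)/P_y.
Discretionary income = 248 − 5·2.4 − 12·2.25 = 209; x* = 5 + 1/3·209/2.4 = 34.0278; y* = 12 + 2/3·209/2.25 = 73.9259.
Utility at the optimum: U(34.0278, 73.9259) = 48.1046.

V = 48.1046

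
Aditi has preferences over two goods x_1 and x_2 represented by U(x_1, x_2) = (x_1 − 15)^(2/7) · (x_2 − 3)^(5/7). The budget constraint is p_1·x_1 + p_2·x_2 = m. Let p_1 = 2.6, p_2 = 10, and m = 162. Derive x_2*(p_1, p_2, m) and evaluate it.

x_2* = 9.6429

Let x_1' = x_1−15, x_2' = x_2−3. MRS = (2/5)·x_2'/x_1' = p_1/p_2.
After buying the subsistence bundle (15, 3), a share 2/7 of the remaining income goes to x_1: x_1* = 15 + 2/7·(m − 15p_1 − 3p_2)/p_1.
Discretionary income = 162 − 15·2.6 − 3·10 = 93; x_2* = 3 + 5/7·93/10 = 9.6429.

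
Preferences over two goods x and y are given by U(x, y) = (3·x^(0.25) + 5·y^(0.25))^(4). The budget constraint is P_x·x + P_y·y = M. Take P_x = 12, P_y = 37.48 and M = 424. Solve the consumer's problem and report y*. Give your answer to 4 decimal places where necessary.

With the ratio pinned down, the budget gives x* = M/(P_x + P_y·(y/x)) and y* = (y/x)·x*.
Numerically y/x = 0.43282, so x* = 424/(12 + 37.48·0.43282) = 15.0237 and y* = 0.43282·15.0237 = 6.5026.

y* = 6.5026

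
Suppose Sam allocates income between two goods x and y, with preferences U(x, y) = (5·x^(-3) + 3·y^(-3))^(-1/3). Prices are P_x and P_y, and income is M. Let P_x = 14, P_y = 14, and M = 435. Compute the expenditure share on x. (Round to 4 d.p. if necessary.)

MU_x ∝ 5·x^(-4), MU_y ∝ 3·y^(-4), so MRS = (5/3)·(y/x)^(4) = P_x/P_y.
Solve for the ratio: y/x = [(3/5)·P_x/P_y]^(0.25).
Substitute y = (y/x)·x into the budget: x* = M/(P_x + P_y·(y/x)).
Numerically y/x = 0.880112, so x* = 435/(14 + 14·0.880112) = 16.5264 and y* = 0.880112·16.5264 = 14.5451.
Expenditure on x: 14·16.5264 = 231.3692; share = 0.5319.

share on x = 0.5319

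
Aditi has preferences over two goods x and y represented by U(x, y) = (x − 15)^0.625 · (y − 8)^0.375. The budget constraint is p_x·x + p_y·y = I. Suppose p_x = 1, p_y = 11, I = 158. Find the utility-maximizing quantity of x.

MRS = (5/3)·(y−8)/(x−15). Tangency with p_x/p_y gives y−8 = (3/5)·(p_x/p_y)·(x−15).
Substituting into the budget: x* = 15 + 0.625·(I − 15·p_x − 8·p_y)/p_x, and y* = 8 + 0.375·(…)/p_y.
Discretionary income = 158 − 15·1 − 8·11 = 55; x* = 15 + 0.625·55/1 = 49.375.

x* = 49.375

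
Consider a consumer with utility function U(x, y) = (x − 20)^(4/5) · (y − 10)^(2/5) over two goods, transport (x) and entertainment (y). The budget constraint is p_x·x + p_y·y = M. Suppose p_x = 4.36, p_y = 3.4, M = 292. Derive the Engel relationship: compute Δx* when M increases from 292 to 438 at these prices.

Let x' = x−20, y' = y−10. MRS = 2·y'/x' = p_x/p_y.
Substituting into the budget: x* = 20 + 2/3·(M − 20·p_x − 10·p_y)/p_x, and y* = 10 + 1/3·(…)/p_y.
Discretionary income = 292 − 20·4.36 − 10·3.4 = 170.8; x* = 20 + 2/3·170.8/4.36 = 46.1162.
At M' = 438: x* = 68.4404. Change: 68.4404 − 46.1162 = 22.3242.

Δx* = 22.3242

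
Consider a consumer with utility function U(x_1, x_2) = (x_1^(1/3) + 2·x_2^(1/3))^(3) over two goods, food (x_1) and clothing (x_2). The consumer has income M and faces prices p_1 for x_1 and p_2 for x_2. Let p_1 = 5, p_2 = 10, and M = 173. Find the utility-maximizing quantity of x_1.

MRS = MU_x_1/MU_x_2 = (1/2)·(x_2/x_1)^(2/3). Set equal to p_1/p_2.
Hence x_2/x_1 = (2·p_1/p_2)^(1/(2/3)), i.e. raised to the 1.5 power.
Substitute x_2 = (x_2/x_1)·x_1 into the budget: x_1* = M/(p_1 + p_2·(x_2/x_1)).
Numerically x_2/x_1 = 1, so x_1* = 173/(5 + 10·1) = 11.5333.

x_1* = 11.5333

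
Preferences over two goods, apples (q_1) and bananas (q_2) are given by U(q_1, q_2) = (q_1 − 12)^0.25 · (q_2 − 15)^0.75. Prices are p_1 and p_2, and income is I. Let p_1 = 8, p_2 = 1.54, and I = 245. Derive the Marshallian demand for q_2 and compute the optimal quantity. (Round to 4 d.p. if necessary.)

Substituting into the budget: q_1* = 12 + 0.25·(I − 12·p_1 − 15·p_2)/p_1, and q_2* = 15 + 0.75·(…)/p_2.
Discretionary income = 245 − 12·8 − 15·1.54 = 125.9; q_2* = 15 + 0.75·125.9/1.54 = 76.3149.

q_2* = 76.3149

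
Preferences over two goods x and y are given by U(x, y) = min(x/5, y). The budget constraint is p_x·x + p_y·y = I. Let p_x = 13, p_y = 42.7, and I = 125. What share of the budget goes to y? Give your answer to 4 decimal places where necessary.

share on y = 0.3965

Leontief preferences: the optimum is at the kink where x/5 = y/1, i.e. y = (1/5)·x.
Budget: p_x·x + p_y·(1/5)·x = I, so (5·p_x + p_y)·x = 5·I.
Demand: x*(p_x,p_y,I) = 5·I/(5·p_x + p_y), y* = I/(5·p_x + p_y).
Here 5·13 + 42.7 = 107.7, giving x* = 5.8032 and y* = 1.1606.
Expenditure on y: 42.7·1.1606 = 49.559; share = 0.3965.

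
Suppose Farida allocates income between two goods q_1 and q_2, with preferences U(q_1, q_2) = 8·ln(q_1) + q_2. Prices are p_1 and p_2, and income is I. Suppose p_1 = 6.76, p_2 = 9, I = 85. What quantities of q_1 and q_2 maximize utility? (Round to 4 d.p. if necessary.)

MU_q_1 = 8/q_1, MU_q_2 = 1. Tangency: 8/q_1 = p_1/p_2.
So q_1*(p_1,p_2) = 8·p_2/p_1, independent of income; and q_2* = (I − 8·p_2)/p_2.
At the given prices: q_1* = 8·9/6.76 = 10.6509, and q_2* = 1.4444.

q_1* = 10.6509, q_2* = 1.4444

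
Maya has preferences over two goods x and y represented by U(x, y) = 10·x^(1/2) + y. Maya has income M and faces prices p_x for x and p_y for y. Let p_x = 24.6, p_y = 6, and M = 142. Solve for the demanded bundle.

Set MRS = p_x/p_y: 5·x^(−1/2) = p_x/p_y.
Solve: √x = 5·p_y/p_x, so x*(p_x,p_y) = (5·p_y/p_x)², and y* = (M − p_x·x*)/p_y.
Plugging in: x* = (5·6/24.6)² = 1.4872, y* = 17.5691.

x* = 1.4872, y* = 17.5691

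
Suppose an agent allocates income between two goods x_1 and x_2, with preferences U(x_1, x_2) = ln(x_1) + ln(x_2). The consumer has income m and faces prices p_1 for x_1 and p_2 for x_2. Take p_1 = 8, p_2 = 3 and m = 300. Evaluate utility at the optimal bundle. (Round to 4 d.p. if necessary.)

V = 6.8432

The MRS is x_2/x_1. Set MRS = p_1/p_2.
Rearranging, p_2·x_2 = p_1·x_1. Substituting into the budget gives p_1·x_1·(1 + 1) = m.
Demand: x_1*(p_1,p_2,m) = 0.5·m/p_1 and x_2* = 0.5·m/p_2.
At p_1=8, p_2=3, m=300: x_1* = 0.5·300/8 = 18.75, x_2* = 50.
Utility at the optimum: U(18.75, 50) = 6.8432.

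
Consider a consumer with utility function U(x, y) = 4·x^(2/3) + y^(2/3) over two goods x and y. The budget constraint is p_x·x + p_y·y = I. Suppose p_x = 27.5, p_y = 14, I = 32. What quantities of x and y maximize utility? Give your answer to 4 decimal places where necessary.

From the CES first-order condition, 4·(y/x)^(1/3) = p_x/p_y.
Hence y/x = ((1/4)·p_x/p_y)^(1/(1/3)), i.e. raised to the 3 power.
With the ratio pinned down, the budget gives x* = I/(p_x + p_y·(y/x)) and y* = (y/x)·x*.
Numerically y/x = 0.118422, so x* = 32/(27.5 + 14·0.118422) = 1.0975 and y* = 0.118422·1.0975 = 0.13.

x* = 1.0975, y* = 0.13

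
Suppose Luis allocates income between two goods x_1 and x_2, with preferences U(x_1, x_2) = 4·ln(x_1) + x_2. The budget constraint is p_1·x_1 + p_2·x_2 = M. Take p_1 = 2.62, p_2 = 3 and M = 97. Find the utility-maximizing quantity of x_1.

So x_1*(p_1,p_2) = 4·p_2/p_1, independent of income; and x_2* = (M − 4·p_2)/p_2.
At the given prices: x_1* = 4·3/2.62 = 4.5802.

x_1* = 4.5802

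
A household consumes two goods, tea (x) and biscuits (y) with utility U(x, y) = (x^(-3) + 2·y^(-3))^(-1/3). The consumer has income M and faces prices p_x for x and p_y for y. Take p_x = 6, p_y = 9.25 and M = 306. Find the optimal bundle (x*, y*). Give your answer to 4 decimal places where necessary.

Numerically y/x = 1.067235, so x* = 306/(6 + 9.25·1.067235) = 19.2793 and y* = 1.067235·19.2793 = 20.5756.

x* = 19.2793, y* = 20.5756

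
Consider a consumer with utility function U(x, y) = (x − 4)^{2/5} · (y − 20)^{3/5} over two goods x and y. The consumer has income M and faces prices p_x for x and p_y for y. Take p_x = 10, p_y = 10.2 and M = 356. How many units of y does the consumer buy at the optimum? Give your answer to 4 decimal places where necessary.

Let x' = x−4, y' = y−20. MRS = (2/3)·y'/x' = p_x/p_y.
Substituting into the budget: x* = 4 + 0.4·(M − 4·p_x − 20·p_y)/p_x, and y* = 20 + 0.6·(…)/p_y.
Discretionary income = 356 − 4·10 − 20·10.2 = 112; y* = 20 + 0.6·112/10.2 = 26.5882.

y* = 26.5882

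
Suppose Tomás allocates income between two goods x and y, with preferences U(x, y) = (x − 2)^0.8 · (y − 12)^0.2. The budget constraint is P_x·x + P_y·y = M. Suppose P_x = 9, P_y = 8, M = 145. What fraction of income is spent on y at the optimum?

MRS = 4·(y−12)/(x−2). Tangency with P_x/P_y gives y−12 = (1/4)·(P_x/P_y)·(x−2).
Substituting into the budget: x* = 2 + 0.8·(M − 2·P_x − 12·P_y)/P_x, and y* = 12 + 0.2·(…)/P_y.
Discretionary income = 145 − 2·9 − 12·8 = 31; x* = 2 + 0.8·31/9 = 4.7556; y* = 12 + 0.2·31/8 = 12.775.
Expenditure on y: 8·12.775 = 102.2; share = 0.7048.

share on y = 0.7048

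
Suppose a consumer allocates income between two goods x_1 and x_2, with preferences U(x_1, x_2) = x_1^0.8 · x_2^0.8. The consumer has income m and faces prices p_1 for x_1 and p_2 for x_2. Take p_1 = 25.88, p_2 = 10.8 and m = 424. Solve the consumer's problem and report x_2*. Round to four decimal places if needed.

x_2* = 19.6296

Demand: x_1*(p_1,p_2,m) = 0.5·m/p_1 and x_2* = 0.5·m/p_2.
At p_1=25.88, p_2=10.8, m=424: x_2* = 0.5·424/10.8 = 19.6296.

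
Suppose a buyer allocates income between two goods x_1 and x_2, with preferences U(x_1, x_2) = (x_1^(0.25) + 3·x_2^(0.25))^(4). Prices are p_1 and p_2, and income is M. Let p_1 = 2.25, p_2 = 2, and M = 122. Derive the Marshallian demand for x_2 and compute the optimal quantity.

x_2* = 49.9091

With the ratio pinned down, the budget gives x_1* = M/(p_1 + p_2·(x_2/x_1)) and x_2* = (x_2/x_1)·x_1*.
Numerically x_2/x_1 = 5.0625, so x_1* = 122/(2.25 + 2·5.0625) = 9.8586 and x_2* = 5.0625·9.8586 = 49.9091.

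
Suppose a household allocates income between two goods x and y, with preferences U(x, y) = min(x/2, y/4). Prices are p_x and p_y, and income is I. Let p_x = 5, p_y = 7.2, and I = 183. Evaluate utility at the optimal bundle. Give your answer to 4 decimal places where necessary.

With perfect complements, no substitution: consume in ratio x:y = 2:4.
Budget: p_x·x + p_y·2·x = I, so (2·p_x + 4·p_y)·x = 2·I.
Demand: x*(p_x,p_y,I) = 2·I/(2·p_x + 4·p_y), y* = 4·I/(2·p_x + 4·p_y).
Here 2·5 + 4·7.2 = 38.8, giving x* = 9.433 and y* = 18.866.
Utility at the optimum: U(9.433, 18.866) = 4.7165.

V = 4.7165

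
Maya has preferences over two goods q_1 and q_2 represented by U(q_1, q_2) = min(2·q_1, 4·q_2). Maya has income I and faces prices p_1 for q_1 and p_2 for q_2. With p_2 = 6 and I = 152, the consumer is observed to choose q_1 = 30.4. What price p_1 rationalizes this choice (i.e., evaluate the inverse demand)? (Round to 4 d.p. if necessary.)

p_1 = 2

Leontief preferences: the optimum is at the kink where q_1/4 = q_2/2, i.e. q_2 = (1/2)·q_1.
Budget: p_1·q_1 + p_2·(1/2)·q_1 = I, so (4·p_1 + 2·p_2)·q_1 = 4·I.
Demand: q_1*(p_1,p_2,I) = 4·I/(4·p_1 + 2·p_2), q_2* = 2·I/(4·p_1 + 2·p_2).
Set q_1* = 30.4 in the demand function and solve for p_1: p_1 = 2.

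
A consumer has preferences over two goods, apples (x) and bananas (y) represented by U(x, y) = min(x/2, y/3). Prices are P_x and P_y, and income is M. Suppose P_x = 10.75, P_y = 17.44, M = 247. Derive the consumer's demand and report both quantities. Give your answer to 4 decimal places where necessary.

Leontief preferences: the optimum is at the kink where x/2 = y/3, i.e. y = (3/2)·x.
Budget: P_x·x + P_y·(3/2)·x = M, so (2·P_x + 3·P_y)·x = 2·M.
Demand: x*(P_x,P_y,M) = 2·M/(2·P_x + 3·P_y), y* = 3·M/(2·P_x + 3·P_y).
Here 2·10.75 + 3·17.44 = 73.82, giving x* = 6.692 and y* = 10.0379.

x* = 6.692, y* = 10.0379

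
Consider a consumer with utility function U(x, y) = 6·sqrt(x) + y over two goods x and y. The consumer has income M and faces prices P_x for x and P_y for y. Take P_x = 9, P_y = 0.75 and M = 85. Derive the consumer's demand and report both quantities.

x* = 0.0625, y* = 112.5833

Utility is quasi-linear in y; the FOC for x is 3/√x = P_x/P_y.
Solve: √x = 3·P_y/P_x, so x*(P_x,P_y) = (3·P_y/P_x)², and y* = (M − P_x·x*)/P_y.
Plugging in: x* = (3·0.75/9)² = 0.0625, y* = 112.5833.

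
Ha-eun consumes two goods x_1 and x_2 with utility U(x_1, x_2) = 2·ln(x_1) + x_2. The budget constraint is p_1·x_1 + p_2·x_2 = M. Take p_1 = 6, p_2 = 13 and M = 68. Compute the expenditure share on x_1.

MU_x_1 = 2/x_1, MU_x_2 = 1. Tangency: 2/x_1 = p_1/p_2.
So x_1*(p_1,p_2) = 2·p_2/p_1, independent of income; and x_2* = (M − 2·p_2)/p_2.
At the given prices: x_1* = 2·13/6 = 4.3333, and x_2* = 3.2308.
Expenditure on x_1: 6·4.3333 = 26; share = 0.3824.

share on x_1 = 0.3824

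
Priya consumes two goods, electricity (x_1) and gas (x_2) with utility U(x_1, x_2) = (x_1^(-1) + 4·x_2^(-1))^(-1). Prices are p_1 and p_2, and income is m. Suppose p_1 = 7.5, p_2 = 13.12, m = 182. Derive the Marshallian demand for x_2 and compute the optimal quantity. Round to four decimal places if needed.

MRS = MU_x_1/MU_x_2 = (1/4)·(x_2/x_1)^(2). Set equal to p_1/p_2.
Solve for the ratio: x_2/x_1 = [4·p_1/p_2]^(0.5).
Substitute x_2 = (x_2/x_1)·x_1 into the budget: x_1* = m/(p_1 + p_2·(x_2/x_1)).
Numerically x_2/x_1 = 1.512146, so x_1* = 182/(7.5 + 13.12·1.512146) = 6.6571 and x_2* = 1.512146·6.6571 = 10.0665.

x_2* = 10.0665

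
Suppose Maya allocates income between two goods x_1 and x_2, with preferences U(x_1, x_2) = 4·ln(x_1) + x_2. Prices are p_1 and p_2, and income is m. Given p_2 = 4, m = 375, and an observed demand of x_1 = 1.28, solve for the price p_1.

Set MRS = p_1/p_2: (4/x_1)/1 = p_1/p_2.
So x_1*(p_1,p_2) = 4·p_2/p_1, independent of income; and x_2* = (m − 4·p_2)/p_2.
Set x_1* = 1.28 in the demand function and solve for p_1: p_1 = 12.5.

p_1 = 12.5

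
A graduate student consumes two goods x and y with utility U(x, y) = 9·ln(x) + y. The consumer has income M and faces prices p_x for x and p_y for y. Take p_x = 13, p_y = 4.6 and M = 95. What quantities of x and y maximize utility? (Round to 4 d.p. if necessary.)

MU_x = 9/x, MU_y = 1. Tangency: 9/x = p_x/p_y.
So x*(p_x,p_y) = 9·p_y/p_x, independent of income; and y* = (M − 9·p_y)/p_y.
At the given prices: x* = 9·4.6/13 = 3.1846, and y* = 11.6522.

x* = 3.1846, y* = 11.6522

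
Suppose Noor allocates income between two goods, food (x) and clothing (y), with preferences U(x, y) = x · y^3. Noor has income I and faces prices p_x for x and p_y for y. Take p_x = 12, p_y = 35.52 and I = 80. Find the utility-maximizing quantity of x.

MU_x/MU_y = (y)/(3·x); tangency sets this equal to p_x/p_y.
Rearranging, p_y·y = 3·p_x·x. Substituting into the budget gives p_x·x·(1 + 3) = I.
Demand: x*(p_x,p_y,I) = 0.25·I/p_x and y* = 0.75·I/p_y.
At p_x=12, p_y=35.52, I=80: x* = 0.25·80/12 = 1.6667.

x* = 1.6667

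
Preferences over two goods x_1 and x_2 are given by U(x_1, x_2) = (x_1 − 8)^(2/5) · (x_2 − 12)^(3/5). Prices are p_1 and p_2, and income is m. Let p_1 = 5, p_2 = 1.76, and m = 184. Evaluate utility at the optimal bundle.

Discretionary income = 184 − 8·5 − 12·1.76 = 122.88; x_1* = 8 + 0.4·122.88/5 = 17.8304; x_2* = 12 + 0.6·122.88/1.76 = 53.8909.
Utility at the optimum: U(17.8304, 53.8909) = 23.4585.

V = 23.4585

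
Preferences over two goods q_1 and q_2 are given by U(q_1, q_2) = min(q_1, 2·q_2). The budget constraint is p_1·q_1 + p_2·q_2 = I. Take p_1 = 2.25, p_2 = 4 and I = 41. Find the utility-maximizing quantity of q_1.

With perfect complements, no substitution: consume in ratio q_1:q_2 = 2:1.
Budget: p_1·q_1 + p_2·(1/2)·q_1 = I, so (2·p_1 + p_2)·q_1 = 2·I.
Demand: q_1*(p_1,p_2,I) = 2·I/(2·p_1 + p_2), q_2* = I/(2·p_1 + p_2).
Here 2·2.25 + 4 = 8.5, giving q_1* = 9.6471.

q_1* = 9.6471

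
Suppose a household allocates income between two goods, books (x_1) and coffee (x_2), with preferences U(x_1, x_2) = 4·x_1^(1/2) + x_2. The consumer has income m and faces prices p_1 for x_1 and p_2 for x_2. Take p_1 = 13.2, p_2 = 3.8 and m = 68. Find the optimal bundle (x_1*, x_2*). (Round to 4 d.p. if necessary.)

x_1* = 0.3315, x_2* = 16.7432

Set MRS = p_1/p_2: 2·x_1^(−1/2) = p_1/p_2.
Solve: √x_1 = 2·p_2/p_1, so x_1*(p_1,p_2) = (2·p_2/p_1)², and x_2* = (m − p_1·x_1*)/p_2.
Plugging in: x_1* = (2·3.8/13.2)² = 0.3315, x_2* = 16.7432.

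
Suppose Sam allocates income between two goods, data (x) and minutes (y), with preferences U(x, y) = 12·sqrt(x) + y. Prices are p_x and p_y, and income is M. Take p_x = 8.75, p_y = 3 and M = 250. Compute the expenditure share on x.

share on x = 0.1481

MU_x = 6/√x, MU_y = 1. Tangency: 6/√x = p_x/p_y.
Thus x* = (6·p_y/p_x)² — independent of M — with the rest of income spent on y.
Plugging in: x* = (6·3/8.75)² = 4.2318, y* = 70.9905.
Expenditure on x: 8.75·4.2318 = 37.0286; share = 0.1481.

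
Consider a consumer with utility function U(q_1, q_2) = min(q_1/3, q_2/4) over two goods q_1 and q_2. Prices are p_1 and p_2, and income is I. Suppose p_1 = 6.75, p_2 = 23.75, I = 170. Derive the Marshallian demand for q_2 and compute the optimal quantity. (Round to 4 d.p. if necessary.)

q_2* = 5.9002

Leontief preferences: the optimum is at the kink where q_1/3 = q_2/4, i.e. q_2 = (4/3)·q_1.
Budget: p_1·q_1 + p_2·(4/3)·q_1 = I, so (3·p_1 + 4·p_2)·q_1 = 3·I.
Demand: q_1*(p_1,p_2,I) = 3·I/(3·p_1 + 4·p_2), q_2* = 4·I/(3·p_1 + 4·p_2).
Here 3·6.75 + 4·23.75 = 115.25, giving q_2* = 5.9002.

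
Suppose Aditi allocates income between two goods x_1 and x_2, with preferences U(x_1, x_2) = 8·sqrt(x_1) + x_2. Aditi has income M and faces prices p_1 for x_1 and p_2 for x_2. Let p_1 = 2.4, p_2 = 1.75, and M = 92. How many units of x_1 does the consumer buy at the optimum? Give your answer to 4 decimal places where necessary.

Plugging in: x_1* = (4·1.75/2.4)² = 8.5069.

x_1* = 8.5069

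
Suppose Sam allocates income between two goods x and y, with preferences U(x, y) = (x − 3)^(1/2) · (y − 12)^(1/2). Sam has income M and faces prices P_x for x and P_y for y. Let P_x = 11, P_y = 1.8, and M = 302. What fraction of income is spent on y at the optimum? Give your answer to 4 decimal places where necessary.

share on y = 0.4811

This is Cobb-Douglas in (x−3, y−12): tangency gives 0.5·P_y·(y−12) = 0.5·P_x·(x−3).
Substituting into the budget: x* = 3 + 0.5·(M − 3·P_x − 12·P_y)/P_x, and y* = 12 + 0.5·(…)/P_y.
Discretionary income = 302 − 3·11 − 12·1.8 = 247.4; x* = 3 + 0.5·247.4/11 = 14.2455; y* = 12 + 0.5·247.4/1.8 = 80.7222.
Expenditure on y: 1.8·80.7222 = 145.3; share = 0.4811.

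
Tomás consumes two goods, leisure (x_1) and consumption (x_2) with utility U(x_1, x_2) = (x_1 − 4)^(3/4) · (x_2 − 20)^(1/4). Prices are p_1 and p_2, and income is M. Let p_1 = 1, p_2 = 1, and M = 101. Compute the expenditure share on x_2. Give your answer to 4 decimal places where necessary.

share on x_2 = 0.3886

Let x_1' = x_1−4, x_2' = x_2−20. MRS = 3·x_2'/x_1' = p_1/p_2.
Substituting into the budget: x_1* = 4 + 0.75·(M − 4·p_1 − 20·p_2)/p_1, and x_2* = 20 + 0.25·(…)/p_2.
Discretionary income = 101 − 4·1 − 20·1 = 77; x_1* = 4 + 0.75·77/1 = 61.75; x_2* = 20 + 0.25·77/1 = 39.25.
Expenditure on x_2: 1·39.25 = 39.25; share = 0.3886.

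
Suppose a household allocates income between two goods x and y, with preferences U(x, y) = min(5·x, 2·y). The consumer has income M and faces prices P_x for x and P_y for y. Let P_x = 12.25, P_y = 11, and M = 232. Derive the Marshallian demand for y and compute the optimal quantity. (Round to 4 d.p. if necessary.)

y* = 14.5912

Leontief preferences: the optimum is at the kink where x/2 = y/5, i.e. y = (5/2)·x.
Budget: P_x·x + P_y·(5/2)·x = M, so (2·P_x + 5·P_y)·x = 2·M.
Demand: x*(P_x,P_y,M) = 2·M/(2·P_x + 5·P_y), y* = 5·M/(2·P_x + 5·P_y).
Here 2·12.25 + 5·11 = 79.5, giving y* = 14.5912.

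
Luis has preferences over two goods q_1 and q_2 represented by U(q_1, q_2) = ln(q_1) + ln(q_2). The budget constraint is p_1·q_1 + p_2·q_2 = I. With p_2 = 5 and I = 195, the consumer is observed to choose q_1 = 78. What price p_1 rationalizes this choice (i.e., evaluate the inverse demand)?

p_1 = 1.25

MU_q_1/MU_q_2 = (q_2)/(q_1); tangency sets this equal to p_1/p_2.
So p_2·q_2 = p_1·q_1; combined with the budget, a share 0.5 of income goes to q_1.
Demand: q_1*(p_1,p_2,I) = 0.5·I/p_1 and q_2* = 0.5·I/p_2.
Set q_1* = 78 in the demand function and solve for p_1: p_1 = 1.25.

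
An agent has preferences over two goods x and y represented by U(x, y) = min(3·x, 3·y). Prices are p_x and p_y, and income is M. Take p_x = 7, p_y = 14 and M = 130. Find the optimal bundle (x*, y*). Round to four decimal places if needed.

x* = 6.1905, y* = 6.1905

Demand: x*(p_x,p_y,M) = 3·M/(3·p_x + 3·p_y), y* = 3·M/(3·p_x + 3·p_y).
Here 3·7 + 3·14 = 63, giving x* = 6.1905 and y* = 6.1905.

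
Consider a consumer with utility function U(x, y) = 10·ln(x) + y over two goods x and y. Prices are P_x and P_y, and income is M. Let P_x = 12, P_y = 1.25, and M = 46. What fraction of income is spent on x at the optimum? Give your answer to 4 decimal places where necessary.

MU_x = 10/x, MU_y = 1. Tangency: 10/x = P_x/P_y.
So x*(P_x,P_y) = 10·P_y/P_x, independent of income; and y* = (M − 10·P_y)/P_y.
At the given prices: x* = 10·1.25/12 = 1.0417, and y* = 26.8.
Expenditure on x: 12·1.0417 = 12.5; share = 0.2717.

share on x = 0.2717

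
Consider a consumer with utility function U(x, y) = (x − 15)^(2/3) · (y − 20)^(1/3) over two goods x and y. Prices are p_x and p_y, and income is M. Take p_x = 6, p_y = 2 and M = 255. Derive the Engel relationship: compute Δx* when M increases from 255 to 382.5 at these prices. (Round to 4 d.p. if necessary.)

Δx* = 14.1667

Substituting into the budget: x* = 15 + 2/3·(M − 15·p_x − 20·p_y)/p_x, and y* = 20 + 1/3·(…)/p_y.
Discretionary income = 255 − 15·6 − 20·2 = 125; x* = 15 + 2/3·125/6 = 28.8889.
At M' = 382.5: x* = 43.0556. Change: 43.0556 − 28.8889 = 14.1667.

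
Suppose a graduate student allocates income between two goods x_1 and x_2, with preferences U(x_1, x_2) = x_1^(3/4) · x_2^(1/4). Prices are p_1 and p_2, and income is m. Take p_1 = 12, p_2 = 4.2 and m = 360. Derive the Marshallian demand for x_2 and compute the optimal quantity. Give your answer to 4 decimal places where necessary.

x_2* = 21.4286

At p_1=12, p_2=4.2, m=360: x_2* = 0.25·360/4.2 = 21.4286.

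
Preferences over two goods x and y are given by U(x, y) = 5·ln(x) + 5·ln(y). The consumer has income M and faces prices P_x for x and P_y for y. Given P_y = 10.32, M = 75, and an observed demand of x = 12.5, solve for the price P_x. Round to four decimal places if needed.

MU_x/MU_y = (5·y)/(5·x); tangency sets this equal to P_x/P_y.
So 5·P_y·y = 5·P_x·x; combined with the budget, a share 0.5 of income goes to x.
Demand: x*(P_x,P_y,M) = 0.5·M/P_x and y* = 0.5·M/P_y.
Set x* = 12.5 in the demand function and solve for P_x: P_x = 3.

P_x = 3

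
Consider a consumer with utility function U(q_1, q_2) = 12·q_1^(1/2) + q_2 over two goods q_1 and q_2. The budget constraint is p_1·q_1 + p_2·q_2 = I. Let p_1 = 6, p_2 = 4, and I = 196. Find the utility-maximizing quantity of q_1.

Utility is quasi-linear in q_2; the FOC for q_1 is 6/√q_1 = p_1/p_2.
Thus q_1* = (6·p_2/p_1)² — independent of I — with the rest of income spent on q_2.
Plugging in: q_1* = (6·4/6)² = 16.

q_1* = 16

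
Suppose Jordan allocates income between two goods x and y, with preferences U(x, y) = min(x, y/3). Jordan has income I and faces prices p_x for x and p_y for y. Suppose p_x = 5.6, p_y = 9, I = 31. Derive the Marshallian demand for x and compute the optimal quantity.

Demand: x*(p_x,p_y,I) = I/(p_x + 3·p_y), y* = 3·I/(p_x + 3·p_y).
Here 5.6 + 3·9 = 32.6, giving x* = 0.9509.

x* = 0.9509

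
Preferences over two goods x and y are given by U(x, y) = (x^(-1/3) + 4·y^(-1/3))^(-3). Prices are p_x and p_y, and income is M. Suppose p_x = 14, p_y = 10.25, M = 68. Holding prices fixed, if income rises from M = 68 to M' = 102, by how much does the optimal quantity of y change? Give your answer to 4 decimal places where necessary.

Δy* = 2.3998

MRS = MU_x/MU_y = (1/4)·(y/x)^(4/3). Set equal to p_x/p_y.
Solve for the ratio: y/x = [4·p_x/p_y]^(0.75).
Substitute y = (y/x)·x into the budget: x* = M/(p_x + p_y·(y/x)).
Numerically y/x = 3.573536, so x* = 68/(14 + 10.25·3.573536) = 1.3431 and y* = 3.573536·1.3431 = 4.7997.
At M' = 102: y* = 7.1995. Change: 7.1995 − 4.7997 = 2.3998.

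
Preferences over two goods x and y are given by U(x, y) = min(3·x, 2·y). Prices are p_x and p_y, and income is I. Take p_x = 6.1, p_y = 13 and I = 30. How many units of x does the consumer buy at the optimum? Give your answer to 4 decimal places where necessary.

With perfect complements, no substitution: consume in ratio x:y = 2:3.
Budget: p_x·x + p_y·(3/2)·x = I, so (2·p_x + 3·p_y)·x = 2·I.
Demand: x*(p_x,p_y,I) = 2·I/(2·p_x + 3·p_y), y* = 3·I/(2·p_x + 3·p_y).
Here 2·6.1 + 3·13 = 51.2, giving x* = 1.1719.

x* = 1.1719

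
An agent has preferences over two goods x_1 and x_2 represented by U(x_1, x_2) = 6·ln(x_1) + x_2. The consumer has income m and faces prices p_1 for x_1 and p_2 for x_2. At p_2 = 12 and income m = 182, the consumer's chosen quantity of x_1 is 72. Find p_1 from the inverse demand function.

p_1 = 1

MU_x_1 = 6/x_1, MU_x_2 = 1. Tangency: 6/x_1 = p_1/p_2.
So x_1*(p_1,p_2) = 6·p_2/p_1, independent of income; and x_2* = (m − 6·p_2)/p_2.
Set x_1* = 72 in the demand function and solve for p_1: p_1 = 1.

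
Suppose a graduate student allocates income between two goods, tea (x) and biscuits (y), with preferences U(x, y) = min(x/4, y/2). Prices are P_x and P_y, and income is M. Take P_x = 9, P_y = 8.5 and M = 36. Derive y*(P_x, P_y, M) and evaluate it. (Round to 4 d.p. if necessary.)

y* = 1.3585

Leontief preferences: the optimum is at the kink where x/4 = y/2, i.e. y = (1/2)·x.
Budget: P_x·x + P_y·(1/2)·x = M, so (4·P_x + 2·P_y)·x = 4·M.
Demand: x*(P_x,P_y,M) = 4·M/(4·P_x + 2·P_y), y* = 2·M/(4·P_x + 2·P_y).
Here 4·9 + 2·8.5 = 53, giving y* = 1.3585.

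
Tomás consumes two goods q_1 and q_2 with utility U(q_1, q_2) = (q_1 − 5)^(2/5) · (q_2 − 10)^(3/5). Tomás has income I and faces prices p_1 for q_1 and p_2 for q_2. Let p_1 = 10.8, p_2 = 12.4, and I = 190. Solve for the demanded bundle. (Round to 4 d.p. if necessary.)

q_1* = 5.4444, q_2* = 10.5806

Let q_1' = q_1−5, q_2' = q_2−10. MRS = (2/3)·q_2'/q_1' = p_1/p_2.
Substituting into the budget: q_1* = 5 + 0.4·(I − 5·p_1 − 10·p_2)/p_1, and q_2* = 10 + 0.6·(…)/p_2.
Discretionary income = 190 − 5·10.8 − 10·12.4 = 12; q_1* = 5 + 0.4·12/10.8 = 5.4444; q_2* = 10 + 0.6·12/12.4 = 10.5806.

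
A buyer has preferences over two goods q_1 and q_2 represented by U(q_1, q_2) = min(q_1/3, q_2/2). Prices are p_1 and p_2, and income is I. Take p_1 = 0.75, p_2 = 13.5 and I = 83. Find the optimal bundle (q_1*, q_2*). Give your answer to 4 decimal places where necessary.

Leontief preferences: the optimum is at the kink where q_1/3 = q_2/2, i.e. q_2 = (2/3)·q_1.
Budget: p_1·q_1 + p_2·(2/3)·q_1 = I, so (3·p_1 + 2·p_2)·q_1 = 3·I.
Demand: q_1*(p_1,p_2,I) = 3·I/(3·p_1 + 2·p_2), q_2* = 2·I/(3·p_1 + 2·p_2).
Here 3·0.75 + 2·13.5 = 29.25, giving q_1* = 8.5128 and q_2* = 5.6752.

q_1* = 8.5128, q_2* = 5.6752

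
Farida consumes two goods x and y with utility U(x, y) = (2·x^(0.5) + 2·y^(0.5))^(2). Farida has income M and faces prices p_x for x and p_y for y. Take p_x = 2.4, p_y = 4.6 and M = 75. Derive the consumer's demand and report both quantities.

From the CES first-order condition, (y/x)^(0.5) = p_x/p_y.
Hence y/x = (p_x/p_y)^(1/(0.5)), i.e. raised to the 2 power.
Substitute y = (y/x)·x into the budget: x* = M/(p_x + p_y·(y/x)).
Numerically y/x = 0.272212, so x* = 75/(2.4 + 4.6·0.272212) = 20.5357 and y* = 0.272212·20.5357 = 5.5901.

x* = 20.5357, y* = 5.5901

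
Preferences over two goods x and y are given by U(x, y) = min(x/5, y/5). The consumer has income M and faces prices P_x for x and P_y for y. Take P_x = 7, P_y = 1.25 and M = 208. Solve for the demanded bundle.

With perfect complements, no substitution: consume in ratio x:y = 5:5.
Budget: P_x·x + P_y·x = M, so (5·P_x + 5·P_y)·x = 5·M.
Demand: x*(P_x,P_y,M) = 5·M/(5·P_x + 5·P_y), y* = 5·M/(5·P_x + 5·P_y).
Here 5·7 + 5·1.25 = 41.25, giving x* = 25.2121 and y* = 25.2121.

x* = 25.2121, y* = 25.2121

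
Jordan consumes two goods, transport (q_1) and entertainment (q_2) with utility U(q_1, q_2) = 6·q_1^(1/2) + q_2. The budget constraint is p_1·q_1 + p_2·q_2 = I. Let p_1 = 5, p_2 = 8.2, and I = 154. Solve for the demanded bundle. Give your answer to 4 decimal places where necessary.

q_1* = 24.2064, q_2* = 4.0205

Plugging in: q_1* = (3·8.2/5)² = 24.2064, q_2* = 4.0205.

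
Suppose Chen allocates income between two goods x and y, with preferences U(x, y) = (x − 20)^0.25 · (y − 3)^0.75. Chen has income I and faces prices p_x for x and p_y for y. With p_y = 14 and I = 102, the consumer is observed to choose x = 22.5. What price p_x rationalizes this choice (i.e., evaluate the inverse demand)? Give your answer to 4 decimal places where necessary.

This is Cobb-Douglas in (x−20, y−3): tangency gives 0.25·p_y·(y−3) = 0.75·p_x·(x−20).
Substituting into the budget: x* = 20 + 0.25·(I − 20·p_x − 3·p_y)/p_x, and y* = 3 + 0.75·(…)/p_y.
Set x* = 22.5 in the demand function and solve for p_x: p_x = 2.

p_x = 2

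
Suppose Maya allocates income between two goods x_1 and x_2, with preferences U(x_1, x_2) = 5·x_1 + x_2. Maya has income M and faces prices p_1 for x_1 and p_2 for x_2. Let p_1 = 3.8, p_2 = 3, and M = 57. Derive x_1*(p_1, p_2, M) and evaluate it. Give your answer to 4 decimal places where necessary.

x_1* = 15

Perfect substitutes: compare marginal utility per dollar. 5/p_1 vs 1/p_2 → 1.3158 vs 0.3333.
x_1 gives more utility per dollar, so spend all income on x_1: x_1* = M/p_1, x_2* = 0.
Numerically: x_1* = 15, x_2* = 0.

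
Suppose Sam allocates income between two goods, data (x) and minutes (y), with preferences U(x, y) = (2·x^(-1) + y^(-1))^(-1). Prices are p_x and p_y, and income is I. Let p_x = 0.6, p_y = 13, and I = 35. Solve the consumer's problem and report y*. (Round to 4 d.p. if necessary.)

From the CES first-order condition, 2·(y/x)^(2) = p_x/p_y.
Hence y/x = ((1/2)·p_x/p_y)^(1/(2)), i.e. raised to the 0.5 power.
With the ratio pinned down, the budget gives x* = I/(p_x + p_y·(y/x)) and y* = (y/x)·x*.
Numerically y/x = 0.151911, so x* = 35/(0.6 + 13·0.151911) = 13.5931 and y* = 0.151911·13.5931 = 2.0649.

y* = 2.0649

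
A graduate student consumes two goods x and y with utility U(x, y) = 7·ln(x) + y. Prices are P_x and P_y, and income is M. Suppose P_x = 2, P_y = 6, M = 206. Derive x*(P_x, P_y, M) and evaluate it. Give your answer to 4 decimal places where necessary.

x* = 21

Set MRS = P_x/P_y: (7/x)/1 = P_x/P_y.
So x*(P_x,P_y) = 7·P_y/P_x, independent of income; and y* = (M − 7·P_y)/P_y.
At the given prices: x* = 7·6/2 = 21.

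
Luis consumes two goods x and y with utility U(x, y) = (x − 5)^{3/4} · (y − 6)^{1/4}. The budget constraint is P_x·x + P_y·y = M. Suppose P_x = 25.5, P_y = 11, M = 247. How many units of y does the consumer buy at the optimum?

Let x' = x−5, y' = y−6. MRS = 3·y'/x' = P_x/P_y.
After buying the subsistence bundle (5, 6), a share 0.75 of the remaining income goes to x: x* = 5 + 0.75·(M − 5P_x − 6P_y)/P_x.
Discretionary income = 247 − 5·25.5 − 6·11 = 53.5; y* = 6 + 0.25·53.5/11 = 7.2159.

y* = 7.2159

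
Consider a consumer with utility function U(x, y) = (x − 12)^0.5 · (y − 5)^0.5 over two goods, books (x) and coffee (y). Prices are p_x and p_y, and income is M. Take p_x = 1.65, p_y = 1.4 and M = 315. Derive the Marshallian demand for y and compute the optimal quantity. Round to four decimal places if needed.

y* = 107.9286

Discretionary income = 315 − 12·1.65 − 5·1.4 = 288.2; y* = 5 + 0.5·288.2/1.4 = 107.9286.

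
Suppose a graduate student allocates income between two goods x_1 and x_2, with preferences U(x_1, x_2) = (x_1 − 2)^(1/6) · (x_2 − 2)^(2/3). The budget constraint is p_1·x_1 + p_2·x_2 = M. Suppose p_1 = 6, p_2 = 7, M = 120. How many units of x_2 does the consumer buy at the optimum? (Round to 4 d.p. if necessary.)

This is Cobb-Douglas in (x_1−2, x_2−2): tangency gives 1/6·p_2·(x_2−2) = 2/3·p_1·(x_1−2).
After buying the subsistence bundle (2, 2), a share 0.2 of the remaining income goes to x_1: x_1* = 2 + 0.2·(M − 2p_1 − 2p_2)/p_1.
Discretionary income = 120 − 2·6 − 2·7 = 94; x_2* = 2 + 0.8·94/7 = 12.7429.

x_2* = 12.7429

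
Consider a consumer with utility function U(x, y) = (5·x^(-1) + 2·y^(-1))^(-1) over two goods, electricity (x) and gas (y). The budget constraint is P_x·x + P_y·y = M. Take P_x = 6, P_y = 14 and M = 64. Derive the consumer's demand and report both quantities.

x* = 5.4253, y* = 2.2463

From the CES first-order condition, (5/2)·(y/x)^(2) = P_x/P_y.
Solve for the ratio: y/x = [(2/5)·P_x/P_y]^(0.5).
With the ratio pinned down, the budget gives x* = M/(P_x + P_y·(y/x)) and y* = (y/x)·x*.
Numerically y/x = 0.414039, so x* = 64/(6 + 14·0.414039) = 5.4253 and y* = 0.414039·5.4253 = 2.2463.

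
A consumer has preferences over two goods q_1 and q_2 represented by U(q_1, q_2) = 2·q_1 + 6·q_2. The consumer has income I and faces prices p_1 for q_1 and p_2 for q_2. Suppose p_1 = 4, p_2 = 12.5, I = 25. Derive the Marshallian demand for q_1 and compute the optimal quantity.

q_1* = 6.25

q_1 gives more utility per dollar, so spend all income on q_1: q_1* = I/p_1, q_2* = 0.
Numerically: q_1* = 6.25, q_2* = 0.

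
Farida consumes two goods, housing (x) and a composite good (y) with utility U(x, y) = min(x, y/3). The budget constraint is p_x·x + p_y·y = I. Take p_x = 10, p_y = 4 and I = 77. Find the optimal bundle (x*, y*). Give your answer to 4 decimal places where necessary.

x* = 3.5, y* = 10.5

With perfect complements, no substitution: consume in ratio x:y = 1:3.
Budget: p_x·x + p_y·3·x = I, so (p_x + 3·p_y)·x = I.
Demand: x*(p_x,p_y,I) = I/(p_x + 3·p_y), y* = 3·I/(p_x + 3·p_y).
Here 10 + 3·4 = 22, giving x* = 3.5 and y* = 10.5.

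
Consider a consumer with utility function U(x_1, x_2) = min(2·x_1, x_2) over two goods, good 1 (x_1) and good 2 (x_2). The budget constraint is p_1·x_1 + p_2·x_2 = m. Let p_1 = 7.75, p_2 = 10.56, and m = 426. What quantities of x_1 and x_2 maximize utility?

Demand: x_1*(p_1,p_2,m) = m/(p_1 + 2·p_2), x_2* = 2·m/(p_1 + 2·p_2).
Here 7.75 + 2·10.56 = 28.87, giving x_1* = 14.7558 and x_2* = 29.5116.

x_1* = 14.7558, x_2* = 29.5116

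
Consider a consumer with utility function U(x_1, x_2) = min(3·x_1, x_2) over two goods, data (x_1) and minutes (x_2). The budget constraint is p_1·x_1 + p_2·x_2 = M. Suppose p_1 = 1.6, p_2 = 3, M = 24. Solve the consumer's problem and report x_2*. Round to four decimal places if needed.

x_2* = 6.7925

With perfect complements, no substitution: consume in ratio x_1:x_2 = 1:3.
Budget: p_1·x_1 + p_2·3·x_1 = M, so (p_1 + 3·p_2)·x_1 = M.
Demand: x_1*(p_1,p_2,M) = M/(p_1 + 3·p_2), x_2* = 3·M/(p_1 + 3·p_2).
Here 1.6 + 3·3 = 10.6, giving x_2* = 6.7925.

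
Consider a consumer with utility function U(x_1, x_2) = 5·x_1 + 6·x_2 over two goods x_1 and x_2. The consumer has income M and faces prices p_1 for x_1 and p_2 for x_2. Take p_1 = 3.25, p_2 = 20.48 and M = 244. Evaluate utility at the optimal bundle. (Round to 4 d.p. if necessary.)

Perfect substitutes: compare marginal utility per dollar. 5/p_1 vs 6/p_2 → 1.5385 vs 0.293.
x_1 gives more utility per dollar, so spend all income on x_1: x_1* = M/p_1, x_2* = 0.
Numerically: x_1* = 75.0769, x_2* = 0.
Utility at the optimum: U(75.0769, 0) = 375.3846.

V = 375.3846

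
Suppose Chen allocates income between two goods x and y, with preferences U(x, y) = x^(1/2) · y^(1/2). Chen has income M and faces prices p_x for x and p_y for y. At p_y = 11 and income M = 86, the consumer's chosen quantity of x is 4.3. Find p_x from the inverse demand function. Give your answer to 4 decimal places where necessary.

Tangency: MRS = y/x = p_x/p_y.
So 0.5·p_y·y = 0.5·p_x·x; combined with the budget, a share 0.5 of income goes to x.
Demand: x*(p_x,p_y,M) = 0.5·M/p_x and y* = 0.5·M/p_y.
Set x* = 4.3 in the demand function and solve for p_x: p_x = 10.

p_x = 10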